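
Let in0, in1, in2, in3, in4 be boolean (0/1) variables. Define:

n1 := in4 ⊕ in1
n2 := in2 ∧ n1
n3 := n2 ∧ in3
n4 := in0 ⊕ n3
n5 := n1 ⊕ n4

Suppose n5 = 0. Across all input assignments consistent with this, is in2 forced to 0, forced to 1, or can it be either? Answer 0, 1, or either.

either

Both values of in2 occur among assignments with n5 = 0:
  in2=0: in0=0, in1=0, in2=0, in3=0, in4=0
  in2=1: in0=0, in1=0, in2=1, in3=0, in4=0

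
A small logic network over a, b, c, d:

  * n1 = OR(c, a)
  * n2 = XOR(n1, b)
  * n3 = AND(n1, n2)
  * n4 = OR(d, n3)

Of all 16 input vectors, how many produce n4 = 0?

n4 = OR(d, n3) must be 0, so both d = 0 and n3 = 0.
n3 = AND(n1, n2) must be 0, so at least one of n1, n2 is 0.
Satisfying assignments:
  a=0, b=0, c=0, d=0
  a=0, b=1, c=0, d=0
  a=0, b=1, c=1, d=0
  a=1, b=1, c=0, d=0
  a=1, b=1, c=1, d=0

5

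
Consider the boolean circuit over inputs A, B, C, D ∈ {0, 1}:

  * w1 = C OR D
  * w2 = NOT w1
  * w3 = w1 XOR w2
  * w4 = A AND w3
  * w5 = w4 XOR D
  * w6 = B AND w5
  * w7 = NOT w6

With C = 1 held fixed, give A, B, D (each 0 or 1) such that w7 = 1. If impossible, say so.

A=1, B=0, D=1

Check with C = 1 and A=1, B=0, D=1:
w1 = C OR D = 1 OR 1 = 1
w2 = NOT w1 = NOT 1 = 0
w3 = w1 XOR w2 = 1 XOR 0 = 1
w4 = A AND w3 = 1 AND 1 = 1
w5 = w4 XOR D = 1 XOR 1 = 0
w6 = B AND w5 = 0 AND 0 = 0
w7 = NOT w6 = NOT 0 = 1
So w7 = 1.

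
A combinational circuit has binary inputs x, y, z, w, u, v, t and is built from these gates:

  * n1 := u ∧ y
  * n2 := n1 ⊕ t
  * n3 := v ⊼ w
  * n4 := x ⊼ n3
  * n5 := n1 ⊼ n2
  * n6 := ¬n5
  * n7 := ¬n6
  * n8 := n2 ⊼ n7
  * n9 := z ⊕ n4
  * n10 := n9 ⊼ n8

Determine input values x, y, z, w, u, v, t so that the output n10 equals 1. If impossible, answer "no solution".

x=0, y=0, z=0, w=0, u=1, v=0, t=1

Check with x=0, y=0, z=0, w=0, u=1, v=0, t=1:
n1 = u ∧ y = 1 ∧ 0 = 0
n2 = n1 ⊕ t = 0 ⊕ 1 = 1
n3 = v ⊼ w = 0 ⊼ 0 = 1
n4 = x ⊼ n3 = 0 ⊼ 1 = 1
n5 = n1 ⊼ n2 = 0 ⊼ 1 = 1
n6 = ¬n5 = ¬1 = 0
n7 = ¬n6 = ¬0 = 1
n8 = n2 ⊼ n7 = 1 ⊼ 1 = 0
n9 = z ⊕ n4 = 0 ⊕ 1 = 1
n10 = n9 ⊼ n8 = 1 ⊼ 0 = 1
So n10 = 1 as required.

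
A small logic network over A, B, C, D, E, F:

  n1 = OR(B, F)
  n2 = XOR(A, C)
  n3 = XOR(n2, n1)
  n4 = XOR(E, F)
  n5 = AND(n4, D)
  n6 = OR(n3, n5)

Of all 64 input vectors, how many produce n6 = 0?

n6 = OR(n3, n5) must be 0, so both n3 = 0 and n5 = 0.
n3 = XOR(n2, n1) must be 0, so n2 and n1 are equal.
n5 = AND(n4, D) must be 0, so at least one of n4, D is 0.
Enumerating the 64 input combinations, 24 give n6 = 0 and 40 give n6 = 1.

24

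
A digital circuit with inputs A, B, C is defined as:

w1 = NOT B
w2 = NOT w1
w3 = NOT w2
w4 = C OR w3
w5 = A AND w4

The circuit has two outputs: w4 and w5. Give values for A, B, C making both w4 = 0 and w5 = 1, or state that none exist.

no solution exists

Across all 8 input combinations, none give both w4 = 0 and w5 = 1.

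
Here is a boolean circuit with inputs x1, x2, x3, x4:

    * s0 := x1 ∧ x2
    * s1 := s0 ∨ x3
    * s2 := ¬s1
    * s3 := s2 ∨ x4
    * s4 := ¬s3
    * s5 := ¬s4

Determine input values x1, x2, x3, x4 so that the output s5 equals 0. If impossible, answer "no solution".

x1=1, x2=0, x3=1, x4=0

s5 = ¬s4 must be 0, so s4 = 1.
s4 = ¬s3 must be 1, so s3 = 0.
Check with x1=1, x2=0, x3=1, x4=0:
s0 = x1 ∧ x2 = 1 ∧ 0 = 0
s1 = s0 ∨ x3 = 0 ∨ 1 = 1
s2 = ¬s1 = ¬1 = 0
s3 = s2 ∨ x4 = 0 ∨ 0 = 0
s4 = ¬s3 = ¬0 = 1
s5 = ¬s4 = ¬1 = 0
So s5 = 0 as required.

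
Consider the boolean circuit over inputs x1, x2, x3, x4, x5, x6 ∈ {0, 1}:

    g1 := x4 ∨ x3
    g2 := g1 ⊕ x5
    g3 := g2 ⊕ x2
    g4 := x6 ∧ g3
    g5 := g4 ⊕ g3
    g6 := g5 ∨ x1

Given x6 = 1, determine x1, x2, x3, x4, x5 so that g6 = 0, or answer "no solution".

Check with x6 = 1 and x1=0, x2=0, x3=0, x4=0, x5=1:
g1 = x4 ∨ x3 = 0 ∨ 0 = 0
g2 = g1 ⊕ x5 = 0 ⊕ 1 = 1
g3 = g2 ⊕ x2 = 1 ⊕ 0 = 1
g4 = x6 ∧ g3 = 1 ∧ 1 = 1
g5 = g4 ⊕ g3 = 1 ⊕ 1 = 0
g6 = g5 ∨ x1 = 0 ∨ 0 = 0
So g6 = 0.

x1=0, x2=0, x3=0, x4=0, x5=1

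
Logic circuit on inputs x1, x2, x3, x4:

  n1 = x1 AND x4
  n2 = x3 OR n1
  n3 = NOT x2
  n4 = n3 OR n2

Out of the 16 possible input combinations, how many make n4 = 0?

n4 = n3 OR n2 must be 0, so both n3 = 0 and n2 = 0.
n3 = NOT x2 must be 0, so x2 = 1.
n2 = x3 OR n1 must be 0, so both x3 = 0 and n1 = 0.
Satisfying assignments:
  x1=0, x2=1, x3=0, x4=0
  x1=0, x2=1, x3=0, x4=1
  x1=1, x2=1, x3=0, x4=0

3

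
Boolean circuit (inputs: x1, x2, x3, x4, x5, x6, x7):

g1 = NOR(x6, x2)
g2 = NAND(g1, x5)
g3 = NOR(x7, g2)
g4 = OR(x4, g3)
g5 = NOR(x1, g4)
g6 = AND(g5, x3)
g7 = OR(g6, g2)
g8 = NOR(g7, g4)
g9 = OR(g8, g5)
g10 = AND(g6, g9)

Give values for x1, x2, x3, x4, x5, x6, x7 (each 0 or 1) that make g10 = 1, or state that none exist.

Check with x1=0, x2=1, x3=1, x4=0, x5=1, x6=0, x7=0:
g1 = NOR(x6, x2) = NOR(0, 1) = 0
g2 = NAND(g1, x5) = NAND(0, 1) = 1
g3 = NOR(x7, g2) = NOR(0, 1) = 0
g4 = OR(x4, g3) = OR(0, 0) = 0
g5 = NOR(x1, g4) = NOR(0, 0) = 1
g6 = AND(g5, x3) = AND(1, 1) = 1
g7 = OR(g6, g2) = OR(1, 1) = 1
g8 = NOR(g7, g4) = NOR(1, 0) = 0
g9 = OR(g8, g5) = OR(0, 1) = 1
g10 = AND(g6, g9) = AND(1, 1) = 1
So g10 = 1 as required.

x1=0, x2=1, x3=1, x4=0, x5=1, x6=0, x7=0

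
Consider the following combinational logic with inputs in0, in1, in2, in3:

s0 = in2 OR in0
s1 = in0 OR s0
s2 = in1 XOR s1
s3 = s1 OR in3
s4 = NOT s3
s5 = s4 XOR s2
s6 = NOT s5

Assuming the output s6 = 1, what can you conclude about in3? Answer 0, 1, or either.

Both values of in3 occur among assignments with s6 = 1:
  in3=0: in0=0, in1=1, in2=0, in3=0
  in3=1: in0=0, in1=0, in2=0, in3=1

either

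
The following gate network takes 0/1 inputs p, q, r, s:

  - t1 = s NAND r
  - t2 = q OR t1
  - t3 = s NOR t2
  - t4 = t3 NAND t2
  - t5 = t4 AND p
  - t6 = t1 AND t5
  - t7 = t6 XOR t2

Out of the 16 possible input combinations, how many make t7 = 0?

t7 = t6 XOR t2 must be 0, so t6 and t2 are equal.
Enumerating the 16 input combinations, 8 give t7 = 0 and 8 give t7 = 1.

8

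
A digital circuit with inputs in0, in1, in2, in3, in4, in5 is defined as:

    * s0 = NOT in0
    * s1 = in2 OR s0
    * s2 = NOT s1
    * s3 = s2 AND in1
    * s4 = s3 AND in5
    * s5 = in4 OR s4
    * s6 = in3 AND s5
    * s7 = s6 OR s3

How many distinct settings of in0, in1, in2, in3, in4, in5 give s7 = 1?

s7 = s6 OR s3 must be 1, so at least one of s6, s3 is 1.
Enumerating the 64 input combinations, 22 give s7 = 1 and 42 give s7 = 0.

22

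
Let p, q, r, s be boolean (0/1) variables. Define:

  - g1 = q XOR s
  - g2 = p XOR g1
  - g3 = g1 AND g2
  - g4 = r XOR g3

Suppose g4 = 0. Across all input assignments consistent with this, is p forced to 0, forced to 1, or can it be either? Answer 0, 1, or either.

either

Both values of p occur among assignments with g4 = 0:
  p=0: p=0, q=0, r=0, s=0
  p=1: p=1, q=0, r=0, s=0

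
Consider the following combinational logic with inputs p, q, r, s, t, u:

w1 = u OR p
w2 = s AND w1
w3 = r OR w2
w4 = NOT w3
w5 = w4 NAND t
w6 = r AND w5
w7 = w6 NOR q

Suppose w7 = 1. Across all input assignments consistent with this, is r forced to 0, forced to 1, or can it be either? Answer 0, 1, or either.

w7 = w6 NOR q must be 1, so both w6 = 0 and q = 0.
w6 = r AND w5 must be 0, so at least one of r, w5 is 0.
Every assignment with w7 = 1 has r = 0; there are 16 such assignment(s).

0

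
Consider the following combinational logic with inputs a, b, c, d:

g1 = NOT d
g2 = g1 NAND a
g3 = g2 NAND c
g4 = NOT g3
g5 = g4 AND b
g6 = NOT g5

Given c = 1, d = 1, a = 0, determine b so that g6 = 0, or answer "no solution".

b=1

g6 = NOT g5 must be 0, so g5 = 1.
g5 = g4 AND b must be 1, so both g4 = 1 and b = 1.
Check with c = 1, d = 1, a = 0 and b=1:
g1 = NOT d = NOT 1 = 0
g2 = g1 NAND a = 0 NAND 0 = 1
g3 = g2 NAND c = 1 NAND 1 = 0
g4 = NOT g3 = NOT 0 = 1
g5 = g4 AND b = 1 AND 1 = 1
g6 = NOT g5 = NOT 1 = 0
So g6 = 0.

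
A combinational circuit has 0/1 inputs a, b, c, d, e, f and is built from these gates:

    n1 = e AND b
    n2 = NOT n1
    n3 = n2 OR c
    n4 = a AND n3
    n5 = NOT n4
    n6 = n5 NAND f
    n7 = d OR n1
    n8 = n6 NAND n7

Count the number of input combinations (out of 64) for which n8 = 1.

n8 = n6 NAND n7 must be 1, so at least one of n6, n7 is 0.
Enumerating the 64 input combinations, 36 give n8 = 1 and 28 give n8 = 0.

36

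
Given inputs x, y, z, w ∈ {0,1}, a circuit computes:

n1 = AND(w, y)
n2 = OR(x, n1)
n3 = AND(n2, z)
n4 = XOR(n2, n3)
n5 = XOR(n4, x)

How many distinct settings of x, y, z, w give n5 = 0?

n5 = XOR(n4, x) must be 0, so n4 and x are equal.
Enumerating the 16 input combinations, 11 give n5 = 0 and 5 give n5 = 1.

11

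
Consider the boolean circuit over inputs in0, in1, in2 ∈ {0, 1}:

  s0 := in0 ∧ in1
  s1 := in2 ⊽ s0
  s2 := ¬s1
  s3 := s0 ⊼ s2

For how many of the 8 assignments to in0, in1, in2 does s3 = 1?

s3 = s0 ⊼ s2 must be 1, so at least one of s0, s2 is 0.
Satisfying assignments:
  in0=0, in1=0, in2=0
  in0=0, in1=0, in2=1
  in0=0, in1=1, in2=0
  in0=0, in1=1, in2=1
  in0=1, in1=0, in2=0
  in0=1, in1=0, in2=1

6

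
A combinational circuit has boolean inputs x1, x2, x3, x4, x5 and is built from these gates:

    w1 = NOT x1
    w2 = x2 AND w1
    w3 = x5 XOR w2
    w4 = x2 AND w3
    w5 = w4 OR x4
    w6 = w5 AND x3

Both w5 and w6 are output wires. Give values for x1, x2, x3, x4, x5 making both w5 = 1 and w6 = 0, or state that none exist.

x1=1, x2=0, x3=0, x4=1, x5=1

Check with x1=1, x2=0, x3=0, x4=1, x5=1:
w1 = NOT x1 = NOT 1 = 0
w2 = x2 AND w1 = 0 AND 0 = 0
w3 = x5 XOR w2 = 1 XOR 0 = 1
w4 = x2 AND w3 = 0 AND 1 = 0
w5 = w4 OR x4 = 0 OR 1 = 1
w6 = w5 AND x3 = 1 AND 0 = 0
So w5 = 1 and w6 = 0.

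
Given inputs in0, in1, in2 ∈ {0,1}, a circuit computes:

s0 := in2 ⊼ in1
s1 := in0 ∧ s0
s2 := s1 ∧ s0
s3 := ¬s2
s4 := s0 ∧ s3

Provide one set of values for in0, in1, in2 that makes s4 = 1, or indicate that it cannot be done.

in0=0, in1=1, in2=0

s4 = s0 ∧ s3 must be 1, so both s0 = 1 and s3 = 1.
s0 = in2 ⊼ in1 must be 1, so at least one of in2, in1 is 0.
s3 = ¬s2 must be 1, so s2 = 0.
Check with in0=0, in1=1, in2=0:
s0 = in2 ⊼ in1 = 0 ⊼ 1 = 1
s1 = in0 ∧ s0 = 0 ∧ 1 = 0
s2 = s1 ∧ s0 = 0 ∧ 1 = 0
s3 = ¬s2 = ¬0 = 1
s4 = s0 ∧ s3 = 1 ∧ 1 = 1
So s4 = 1 as required.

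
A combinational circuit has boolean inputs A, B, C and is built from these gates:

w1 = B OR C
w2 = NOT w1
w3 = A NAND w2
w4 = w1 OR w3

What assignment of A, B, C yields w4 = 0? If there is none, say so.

A=1, B=0, C=0

Check with A=1, B=0, C=0:
w1 = B OR C = 0 OR 0 = 0
w2 = NOT w1 = NOT 0 = 1
w3 = A NAND w2 = 1 NAND 1 = 0
w4 = w1 OR w3 = 0 OR 0 = 0
So w4 = 0 as required.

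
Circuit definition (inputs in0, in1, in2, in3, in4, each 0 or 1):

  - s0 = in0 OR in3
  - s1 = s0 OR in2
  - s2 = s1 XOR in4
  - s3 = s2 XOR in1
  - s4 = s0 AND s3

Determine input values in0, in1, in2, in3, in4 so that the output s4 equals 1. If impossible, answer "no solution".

in0=1 in1=0 in2=1 in3=1 in4=0

Check with in0=1 in1=0 in2=1 in3=1 in4=0:
s0 = in0 OR in3 = 1 OR 1 = 1
s1 = s0 OR in2 = 1 OR 1 = 1
s2 = s1 XOR in4 = 1 XOR 0 = 1
s3 = s2 XOR in1 = 1 XOR 0 = 1
s4 = s0 AND s3 = 1 AND 1 = 1
So s4 = 1 as required.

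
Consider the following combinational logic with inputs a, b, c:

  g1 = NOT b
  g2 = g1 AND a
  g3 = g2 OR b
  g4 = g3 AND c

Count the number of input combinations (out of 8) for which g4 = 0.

g4 = g3 AND c must be 0, so at least one of g3, c is 0.
Enumerating the 8 input combinations, 5 give g4 = 0 and 3 give g4 = 1.

5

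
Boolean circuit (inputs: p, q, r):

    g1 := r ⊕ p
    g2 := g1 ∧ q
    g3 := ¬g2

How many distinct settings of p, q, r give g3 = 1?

6

g3 = ¬g2 must be 1, so g2 = 0.
g2 = g1 ∧ q must be 0, so at least one of g1, q is 0.
Satisfying assignments:
  p=0, q=0, r=0
  p=0, q=0, r=1
  p=0, q=1, r=0
  p=1, q=0, r=0
  p=1, q=0, r=1
  p=1, q=1, r=1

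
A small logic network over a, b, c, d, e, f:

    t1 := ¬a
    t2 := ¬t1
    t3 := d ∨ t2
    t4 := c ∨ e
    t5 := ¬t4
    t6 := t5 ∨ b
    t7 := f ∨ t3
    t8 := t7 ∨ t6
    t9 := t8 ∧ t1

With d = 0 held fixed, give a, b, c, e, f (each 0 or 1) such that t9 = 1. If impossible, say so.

a=0 b=0 c=0 e=1 f=1

t9 = t8 ∧ t1 must be 1, so both t8 = 1 and t1 = 1.
t8 = t7 ∨ t6 must be 1, so at least one of t7, t6 is 1.
Check with d = 0 and a=0, b=0, c=0, e=1, f=1:
t1 = ¬a = ¬0 = 1
t2 = ¬t1 = ¬1 = 0
t3 = d ∨ t2 = 0 ∨ 0 = 0
t4 = c ∨ e = 0 ∨ 1 = 1
t5 = ¬t4 = ¬1 = 0
t6 = t5 ∨ b = 0 ∨ 0 = 0
t7 = f ∨ t3 = 1 ∨ 0 = 1
t8 = t7 ∨ t6 = 1 ∨ 0 = 1
t9 = t8 ∧ t1 = 1 ∧ 1 = 1
So t9 = 1.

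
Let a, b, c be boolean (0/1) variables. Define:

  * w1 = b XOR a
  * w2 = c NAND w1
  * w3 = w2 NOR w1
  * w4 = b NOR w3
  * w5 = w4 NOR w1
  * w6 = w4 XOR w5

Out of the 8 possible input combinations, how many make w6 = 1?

w6 = w4 XOR w5 must be 1, so w4 and w5 differ.
Satisfying assignments:
  a=0, b=0, c=0
  a=0, b=0, c=1
  a=1, b=0, c=0
  a=1, b=0, c=1
  a=1, b=1, c=0
  a=1, b=1, c=1

6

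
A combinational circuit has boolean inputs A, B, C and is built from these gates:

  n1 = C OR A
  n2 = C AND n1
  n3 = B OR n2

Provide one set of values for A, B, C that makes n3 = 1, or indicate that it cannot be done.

Check with A=0, B=1, C=0:
n1 = C OR A = 0 OR 0 = 0
n2 = C AND n1 = 0 AND 0 = 0
n3 = B OR n2 = 1 OR 0 = 1
So n3 = 1 as required.

A=0, B=1, C=0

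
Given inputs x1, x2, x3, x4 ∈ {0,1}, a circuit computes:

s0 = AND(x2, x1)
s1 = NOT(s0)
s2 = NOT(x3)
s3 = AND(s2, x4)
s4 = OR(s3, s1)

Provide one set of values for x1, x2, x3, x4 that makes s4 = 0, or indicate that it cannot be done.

x1=1 x2=1 x3=0 x4=0

s4 = OR(s3, s1) must be 0, so both s3 = 0 and s1 = 0.
s3 = AND(s2, x4) must be 0, so at least one of s2, x4 is 0.
s1 = NOT(s0) must be 0, so s0 = 1.
Check with x1=1 x2=1 x3=0 x4=0:
s0 = AND(x2, x1) = AND(1, 1) = 1
s1 = NOT(s0) = NOT 1 = 0
s2 = NOT(x3) = NOT 0 = 1
s3 = AND(s2, x4) = AND(1, 0) = 0
s4 = OR(s3, s1) = OR(0, 0) = 0
So s4 = 0 as required.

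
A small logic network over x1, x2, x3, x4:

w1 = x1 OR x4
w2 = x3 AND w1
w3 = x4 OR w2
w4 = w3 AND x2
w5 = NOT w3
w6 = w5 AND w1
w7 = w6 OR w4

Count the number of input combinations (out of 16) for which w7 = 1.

7

w7 = w6 OR w4 must be 1, so at least one of w6, w4 is 1.
Enumerating the 16 input combinations, 7 give w7 = 1 and 9 give w7 = 0.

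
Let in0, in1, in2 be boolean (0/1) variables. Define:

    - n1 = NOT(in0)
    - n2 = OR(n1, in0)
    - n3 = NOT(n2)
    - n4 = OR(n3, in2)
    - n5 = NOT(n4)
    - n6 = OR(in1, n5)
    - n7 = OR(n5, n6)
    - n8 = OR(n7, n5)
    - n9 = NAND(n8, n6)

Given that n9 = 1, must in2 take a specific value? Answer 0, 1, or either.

1

n9 = NAND(n8, n6) must be 1, so at least one of n8, n6 is 0.
Every assignment with n9 = 1 has in2 = 1; there are 2 such assignment(s).
  in0=0, in1=0, in2=1
  in0=1, in1=0, in2=1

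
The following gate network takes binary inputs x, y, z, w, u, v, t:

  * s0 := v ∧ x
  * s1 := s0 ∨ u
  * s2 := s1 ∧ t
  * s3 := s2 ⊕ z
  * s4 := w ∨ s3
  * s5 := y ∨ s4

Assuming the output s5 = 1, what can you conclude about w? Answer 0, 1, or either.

Both values of w occur among assignments with s5 = 1:
  w=0: x=0, y=0, z=0, w=0, u=1, v=0, t=1
  w=1: x=0, y=0, z=0, w=1, u=0, v=0, t=0

either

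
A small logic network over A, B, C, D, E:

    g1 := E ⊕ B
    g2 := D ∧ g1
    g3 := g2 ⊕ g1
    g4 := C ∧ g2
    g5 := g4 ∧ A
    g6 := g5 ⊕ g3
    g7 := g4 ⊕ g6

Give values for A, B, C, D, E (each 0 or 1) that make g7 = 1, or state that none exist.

A=0, B=1, C=1, D=0, E=0

g7 = g4 ⊕ g6 must be 1, so g4 and g6 differ.
Check with A=0, B=1, C=1, D=0, E=0:
g1 = E ⊕ B = 0 ⊕ 1 = 1
g2 = D ∧ g1 = 0 ∧ 1 = 0
g3 = g2 ⊕ g1 = 0 ⊕ 1 = 1
g4 = C ∧ g2 = 1 ∧ 0 = 0
g5 = g4 ∧ A = 0 ∧ 0 = 0
g6 = g5 ⊕ g3 = 0 ⊕ 1 = 1
g7 = g4 ⊕ g6 = 0 ⊕ 1 = 1
So g7 = 1 as required.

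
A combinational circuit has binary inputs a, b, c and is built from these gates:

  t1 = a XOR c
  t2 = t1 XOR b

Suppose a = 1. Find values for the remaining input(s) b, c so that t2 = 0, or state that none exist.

Check with a = 1 and b=1, c=0:
t1 = a XOR c = 1 XOR 0 = 1
t2 = t1 XOR b = 1 XOR 1 = 0
So t2 = 0.

b=1 c=0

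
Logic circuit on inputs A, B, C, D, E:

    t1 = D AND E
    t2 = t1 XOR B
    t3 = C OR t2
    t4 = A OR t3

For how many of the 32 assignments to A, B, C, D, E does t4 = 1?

t4 = A OR t3 must be 1, so at least one of A, t3 is 1.
Enumerating the 32 input combinations, 28 give t4 = 1 and 4 give t4 = 0.

28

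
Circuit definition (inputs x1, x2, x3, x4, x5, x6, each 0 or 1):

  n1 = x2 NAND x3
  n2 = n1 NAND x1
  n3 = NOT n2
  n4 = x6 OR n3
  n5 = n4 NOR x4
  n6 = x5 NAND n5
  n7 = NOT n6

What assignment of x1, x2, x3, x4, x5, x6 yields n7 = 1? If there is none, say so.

x1=0 x2=1 x3=0 x4=0 x5=1 x6=0

Check with x1=0 x2=1 x3=0 x4=0 x5=1 x6=0:
n1 = x2 NAND x3 = 1 NAND 0 = 1
n2 = n1 NAND x1 = 1 NAND 0 = 1
n3 = NOT n2 = NOT 1 = 0
n4 = x6 OR n3 = 0 OR 0 = 0
n5 = n4 NOR x4 = 0 NOR 0 = 1
n6 = x5 NAND n5 = 1 NAND 1 = 0
n7 = NOT n6 = NOT 0 = 1
So n7 = 1 as required.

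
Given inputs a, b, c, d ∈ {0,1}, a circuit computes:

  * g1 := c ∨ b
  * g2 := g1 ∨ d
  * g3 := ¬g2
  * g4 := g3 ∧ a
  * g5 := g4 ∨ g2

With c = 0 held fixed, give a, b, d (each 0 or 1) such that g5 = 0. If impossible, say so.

g5 = g4 ∨ g2 must be 0, so both g4 = 0 and g2 = 0.
Check with c = 0 and a=0, b=0, d=0:
g1 = c ∨ b = 0 ∨ 0 = 0
g2 = g1 ∨ d = 0 ∨ 0 = 0
g3 = ¬g2 = ¬0 = 1
g4 = g3 ∧ a = 1 ∧ 0 = 0
g5 = g4 ∨ g2 = 0 ∨ 0 = 0
So g5 = 0.

a=0, b=0, d=0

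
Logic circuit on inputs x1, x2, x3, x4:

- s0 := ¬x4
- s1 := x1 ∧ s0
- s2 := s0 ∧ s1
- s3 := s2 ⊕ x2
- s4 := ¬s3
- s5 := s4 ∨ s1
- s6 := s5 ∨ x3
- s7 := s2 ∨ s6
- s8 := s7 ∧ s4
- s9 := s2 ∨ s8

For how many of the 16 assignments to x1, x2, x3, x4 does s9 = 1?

s9 = s2 ∨ s8 must be 1, so at least one of s2, s8 is 1.
Enumerating the 16 input combinations, 10 give s9 = 1 and 6 give s9 = 0.

10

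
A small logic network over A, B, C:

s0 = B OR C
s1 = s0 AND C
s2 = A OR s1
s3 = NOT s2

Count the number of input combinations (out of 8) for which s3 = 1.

2

s3 = NOT s2 must be 1, so s2 = 0.
s2 = A OR s1 must be 0, so both A = 0 and s1 = 0.
s1 = s0 AND C must be 0, so at least one of s0, C is 0.
Satisfying assignments:
  A=0, B=0, C=0
  A=0, B=1, C=0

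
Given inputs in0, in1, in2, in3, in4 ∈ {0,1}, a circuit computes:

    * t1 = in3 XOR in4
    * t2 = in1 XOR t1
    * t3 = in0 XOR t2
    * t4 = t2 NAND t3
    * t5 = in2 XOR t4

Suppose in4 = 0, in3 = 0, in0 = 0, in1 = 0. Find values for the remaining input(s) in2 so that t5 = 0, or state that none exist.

in2=1

Check with in4 = 0, in3 = 0, in0 = 0, in1 = 0 and in2=1:
t1 = in3 XOR in4 = 0 XOR 0 = 0
t2 = in1 XOR t1 = 0 XOR 0 = 0
t3 = in0 XOR t2 = 0 XOR 0 = 0
t4 = t2 NAND t3 = 0 NAND 0 = 1
t5 = in2 XOR t4 = 1 XOR 1 = 0
So t5 = 0.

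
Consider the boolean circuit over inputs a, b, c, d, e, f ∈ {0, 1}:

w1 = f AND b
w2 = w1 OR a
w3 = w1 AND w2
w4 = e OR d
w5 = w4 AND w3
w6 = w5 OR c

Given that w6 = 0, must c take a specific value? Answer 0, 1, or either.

w6 = w5 OR c must be 0, so both w5 = 0 and c = 0.
Every assignment with w6 = 0 has c = 0; there are 26 such assignment(s).

0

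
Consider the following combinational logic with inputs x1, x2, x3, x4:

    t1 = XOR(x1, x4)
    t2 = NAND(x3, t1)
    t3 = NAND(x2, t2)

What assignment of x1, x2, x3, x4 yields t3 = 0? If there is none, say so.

x1=0, x2=1, x3=0, x4=0

t3 = NAND(x2, t2) must be 0, so both x2 = 1 and t2 = 1.
t2 = NAND(x3, t1) must be 1, so at least one of x3, t1 is 0.
Check with x1=0, x2=1, x3=0, x4=0:
t1 = XOR(x1, x4) = XOR(0, 0) = 0
t2 = NAND(x3, t1) = NAND(0, 0) = 1
t3 = NAND(x2, t2) = NAND(1, 1) = 0
So t3 = 0 as required.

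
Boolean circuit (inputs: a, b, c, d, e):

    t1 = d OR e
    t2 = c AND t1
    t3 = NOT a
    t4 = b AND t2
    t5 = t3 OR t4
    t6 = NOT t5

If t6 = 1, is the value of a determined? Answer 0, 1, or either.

1

t6 = NOT t5 must be 1, so t5 = 0.
Every assignment with t6 = 1 has a = 1; there are 13 such assignment(s).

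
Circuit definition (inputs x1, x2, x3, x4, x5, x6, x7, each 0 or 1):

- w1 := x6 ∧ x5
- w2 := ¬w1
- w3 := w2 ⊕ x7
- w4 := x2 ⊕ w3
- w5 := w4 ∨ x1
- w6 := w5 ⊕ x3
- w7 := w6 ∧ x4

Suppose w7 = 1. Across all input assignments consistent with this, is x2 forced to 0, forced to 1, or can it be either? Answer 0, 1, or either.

Both values of x2 occur among assignments with w7 = 1:
  x2=0: x1=0, x2=0, x3=0, x4=1, x5=0, x6=0, x7=0
  x2=1: x1=0, x2=1, x3=0, x4=1, x5=0, x6=0, x7=1

either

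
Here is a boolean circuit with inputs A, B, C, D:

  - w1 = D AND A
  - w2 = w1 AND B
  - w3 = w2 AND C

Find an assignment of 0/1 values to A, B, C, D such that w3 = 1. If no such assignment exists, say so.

w3 = w2 AND C must be 1, so both w2 = 1 and C = 1.
Check with A=1 B=1 C=1 D=1:
w1 = D AND A = 1 AND 1 = 1
w2 = w1 AND B = 1 AND 1 = 1
w3 = w2 AND C = 1 AND 1 = 1
So w3 = 1 as required.

A=1 B=1 C=1 D=1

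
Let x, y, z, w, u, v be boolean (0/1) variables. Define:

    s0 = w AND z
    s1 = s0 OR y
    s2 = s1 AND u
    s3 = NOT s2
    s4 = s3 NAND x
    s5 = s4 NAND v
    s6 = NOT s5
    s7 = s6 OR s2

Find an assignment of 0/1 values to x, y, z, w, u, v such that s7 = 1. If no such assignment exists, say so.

x=1, y=1, z=1, w=0, u=1, v=0

s7 = s6 OR s2 must be 1, so at least one of s6, s2 is 1.
Check with x=1, y=1, z=1, w=0, u=1, v=0:
s0 = w AND z = 0 AND 1 = 0
s1 = s0 OR y = 0 OR 1 = 1
s2 = s1 AND u = 1 AND 1 = 1
s3 = NOT s2 = NOT 1 = 0
s4 = s3 NAND x = 0 NAND 1 = 1
s5 = s4 NAND v = 1 NAND 0 = 1
s6 = NOT s5 = NOT 1 = 0
s7 = s6 OR s2 = 0 OR 1 = 1
So s7 = 1 as required.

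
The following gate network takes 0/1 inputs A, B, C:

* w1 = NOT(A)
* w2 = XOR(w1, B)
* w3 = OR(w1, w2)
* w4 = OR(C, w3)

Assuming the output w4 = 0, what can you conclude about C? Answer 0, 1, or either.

0

w4 = OR(C, w3) must be 0, so both C = 0 and w3 = 0.
w3 = OR(w1, w2) must be 0, so both w1 = 0 and w2 = 0.
w1 = NOT(A) must be 0, so A = 1.
Every assignment with w4 = 0 has C = 0; there are 1 such assignment(s).
  A=1, B=0, C=0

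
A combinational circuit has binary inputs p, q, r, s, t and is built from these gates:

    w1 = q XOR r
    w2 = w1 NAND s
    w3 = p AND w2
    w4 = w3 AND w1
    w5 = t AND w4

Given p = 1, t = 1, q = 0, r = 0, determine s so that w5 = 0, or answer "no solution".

s=0

w5 = t AND w4 must be 0, so at least one of t, w4 is 0.
Check with p = 1, t = 1, q = 0, r = 0 and s=0:
w1 = q XOR r = 0 XOR 0 = 0
w2 = w1 NAND s = 0 NAND 0 = 1
w3 = p AND w2 = 1 AND 1 = 1
w4 = w3 AND w1 = 1 AND 0 = 0
w5 = t AND w4 = 1 AND 0 = 0
So w5 = 0.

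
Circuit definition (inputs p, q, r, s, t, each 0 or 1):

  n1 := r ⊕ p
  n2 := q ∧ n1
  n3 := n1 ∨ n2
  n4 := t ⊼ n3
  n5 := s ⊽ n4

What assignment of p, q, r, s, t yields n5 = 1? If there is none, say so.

p=1, q=1, r=0, s=0, t=1

n5 = s ⊽ n4 must be 1, so both s = 0 and n4 = 0.
Check with p=1, q=1, r=0, s=0, t=1:
n1 = r ⊕ p = 0 ⊕ 1 = 1
n2 = q ∧ n1 = 1 ∧ 1 = 1
n3 = n1 ∨ n2 = 1 ∨ 1 = 1
n4 = t ⊼ n3 = 1 ⊼ 1 = 0
n5 = s ⊽ n4 = 0 ⊽ 0 = 1
So n5 = 1 as required.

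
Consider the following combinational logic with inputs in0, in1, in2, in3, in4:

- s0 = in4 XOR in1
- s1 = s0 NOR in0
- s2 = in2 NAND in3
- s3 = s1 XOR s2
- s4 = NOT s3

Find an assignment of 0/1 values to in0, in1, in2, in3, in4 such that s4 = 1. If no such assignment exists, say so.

in0=0, in1=0, in2=1, in3=1, in4=1

s4 = NOT s3 must be 1, so s3 = 0.
s3 = s1 XOR s2 must be 0, so s1 and s2 are equal.
Check with in0=0, in1=0, in2=1, in3=1, in4=1:
s0 = in4 XOR in1 = 1 XOR 0 = 1
s1 = s0 NOR in0 = 1 NOR 0 = 0
s2 = in2 NAND in3 = 1 NAND 1 = 0
s3 = s1 XOR s2 = 0 XOR 0 = 0
s4 = NOT s3 = NOT 0 = 1
So s4 = 1 as required.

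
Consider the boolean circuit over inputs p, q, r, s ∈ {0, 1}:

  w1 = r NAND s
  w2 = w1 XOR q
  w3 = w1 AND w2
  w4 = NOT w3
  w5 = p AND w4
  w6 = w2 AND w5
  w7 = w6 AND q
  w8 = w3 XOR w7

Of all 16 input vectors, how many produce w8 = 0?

9

w8 = w3 XOR w7 must be 0, so w3 and w7 are equal.
Enumerating the 16 input combinations, 9 give w8 = 0 and 7 give w8 = 1.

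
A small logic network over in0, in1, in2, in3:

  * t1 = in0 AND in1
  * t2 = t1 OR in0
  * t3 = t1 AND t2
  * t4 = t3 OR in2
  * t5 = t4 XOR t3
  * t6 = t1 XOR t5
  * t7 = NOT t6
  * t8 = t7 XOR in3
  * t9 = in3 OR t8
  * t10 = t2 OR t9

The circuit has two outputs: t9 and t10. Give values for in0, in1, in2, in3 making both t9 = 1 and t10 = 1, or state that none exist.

in0=0, in1=1, in2=0, in3=1

Check with in0=0, in1=1, in2=0, in3=1:
t1 = in0 AND in1 = 0 AND 1 = 0
t2 = t1 OR in0 = 0 OR 0 = 0
t3 = t1 AND t2 = 0 AND 0 = 0
t4 = t3 OR in2 = 0 OR 0 = 0
t5 = t4 XOR t3 = 0 XOR 0 = 0
t6 = t1 XOR t5 = 0 XOR 0 = 0
t7 = NOT t6 = NOT 0 = 1
t8 = t7 XOR in3 = 1 XOR 1 = 0
t9 = in3 OR t8 = 1 OR 0 = 1
t10 = t2 OR t9 = 0 OR 1 = 1
So t9 = 1 and t10 = 1.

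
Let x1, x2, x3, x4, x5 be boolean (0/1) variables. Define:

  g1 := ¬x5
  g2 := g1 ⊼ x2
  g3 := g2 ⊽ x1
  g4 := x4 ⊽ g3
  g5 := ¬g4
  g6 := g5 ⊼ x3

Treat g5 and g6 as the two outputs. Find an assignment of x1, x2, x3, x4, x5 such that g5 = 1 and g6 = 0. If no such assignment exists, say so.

x1=0, x2=0, x3=1, x4=1, x5=1

Check with x1=0, x2=0, x3=1, x4=1, x5=1:
g1 = ¬x5 = ¬1 = 0
g2 = g1 ⊼ x2 = 0 ⊼ 0 = 1
g3 = g2 ⊽ x1 = 1 ⊽ 0 = 0
g4 = x4 ⊽ g3 = 1 ⊽ 0 = 0
g5 = ¬g4 = ¬0 = 1
g6 = g5 ⊼ x3 = 1 ⊼ 1 = 0
So g5 = 1 and g6 = 0.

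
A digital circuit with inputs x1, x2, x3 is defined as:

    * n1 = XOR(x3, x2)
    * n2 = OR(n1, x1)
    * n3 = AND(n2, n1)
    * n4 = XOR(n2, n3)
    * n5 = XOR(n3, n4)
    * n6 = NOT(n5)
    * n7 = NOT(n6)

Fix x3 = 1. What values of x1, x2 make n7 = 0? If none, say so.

x1=0, x2=1

n7 = NOT(n6) must be 0, so n6 = 1.
Check with x3 = 1 and x1=0, x2=1:
n1 = XOR(x3, x2) = XOR(1, 1) = 0
n2 = OR(n1, x1) = OR(0, 0) = 0
n3 = AND(n2, n1) = AND(0, 0) = 0
n4 = XOR(n2, n3) = XOR(0, 0) = 0
n5 = XOR(n3, n4) = XOR(0, 0) = 0
n6 = NOT(n5) = NOT 0 = 1
n7 = NOT(n6) = NOT 1 = 0
So n7 = 0.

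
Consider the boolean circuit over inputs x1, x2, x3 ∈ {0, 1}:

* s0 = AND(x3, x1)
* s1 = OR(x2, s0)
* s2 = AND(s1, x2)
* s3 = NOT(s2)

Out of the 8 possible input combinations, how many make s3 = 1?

4

s3 = NOT(s2) must be 1, so s2 = 0.
s2 = AND(s1, x2) must be 0, so at least one of s1, x2 is 0.
Enumerating the 8 input combinations, 4 give s3 = 1 and 4 give s3 = 0.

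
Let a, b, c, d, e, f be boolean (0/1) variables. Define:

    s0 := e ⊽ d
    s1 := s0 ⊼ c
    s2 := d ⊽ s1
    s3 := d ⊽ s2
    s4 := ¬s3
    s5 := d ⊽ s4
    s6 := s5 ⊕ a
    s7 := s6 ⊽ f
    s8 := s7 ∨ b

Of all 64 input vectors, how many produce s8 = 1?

40

s8 = s7 ∨ b must be 1, so at least one of s7, b is 1.
Enumerating the 64 input combinations, 40 give s8 = 1 and 24 give s8 = 0.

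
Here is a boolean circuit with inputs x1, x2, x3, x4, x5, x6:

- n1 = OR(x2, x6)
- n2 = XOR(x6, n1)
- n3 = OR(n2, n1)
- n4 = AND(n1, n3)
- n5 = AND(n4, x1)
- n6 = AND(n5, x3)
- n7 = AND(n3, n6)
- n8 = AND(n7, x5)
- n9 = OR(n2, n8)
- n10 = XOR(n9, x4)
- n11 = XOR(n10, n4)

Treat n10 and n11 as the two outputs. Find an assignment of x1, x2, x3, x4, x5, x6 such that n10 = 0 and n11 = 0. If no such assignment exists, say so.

Check with x1=0 x2=0 x3=1 x4=0 x5=1 x6=0:
n1 = OR(x2, x6) = OR(0, 0) = 0
n2 = XOR(x6, n1) = XOR(0, 0) = 0
n3 = OR(n2, n1) = OR(0, 0) = 0
n4 = AND(n1, n3) = AND(0, 0) = 0
n5 = AND(n4, x1) = AND(0, 0) = 0
n6 = AND(n5, x3) = AND(0, 1) = 0
n7 = AND(n3, n6) = AND(0, 0) = 0
n8 = AND(n7, x5) = AND(0, 1) = 0
n9 = OR(n2, n8) = OR(0, 0) = 0
n10 = XOR(n9, x4) = XOR(0, 0) = 0
n11 = XOR(n10, n4) = XOR(0, 0) = 0
So n10 = 0 and n11 = 0.

x1=0 x2=0 x3=1 x4=0 x5=1 x6=0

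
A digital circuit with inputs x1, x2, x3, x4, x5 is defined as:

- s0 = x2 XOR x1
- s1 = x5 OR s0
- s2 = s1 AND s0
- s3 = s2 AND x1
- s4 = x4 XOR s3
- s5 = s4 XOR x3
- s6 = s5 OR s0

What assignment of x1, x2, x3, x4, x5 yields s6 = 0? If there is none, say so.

x1=1, x2=1, x3=1, x4=1, x5=0

Check with x1=1, x2=1, x3=1, x4=1, x5=0:
s0 = x2 XOR x1 = 1 XOR 1 = 0
s1 = x5 OR s0 = 0 OR 0 = 0
s2 = s1 AND s0 = 0 AND 0 = 0
s3 = s2 AND x1 = 0 AND 1 = 0
s4 = x4 XOR s3 = 1 XOR 0 = 1
s5 = s4 XOR x3 = 1 XOR 1 = 0
s6 = s5 OR s0 = 0 OR 0 = 0
So s6 = 0 as required.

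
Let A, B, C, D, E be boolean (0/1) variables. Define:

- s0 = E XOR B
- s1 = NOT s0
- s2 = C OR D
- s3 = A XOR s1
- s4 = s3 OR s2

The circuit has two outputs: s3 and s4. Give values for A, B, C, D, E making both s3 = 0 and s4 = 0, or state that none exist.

A=0, B=1, C=0, D=0, E=0

Check with A=0, B=1, C=0, D=0, E=0:
s0 = E XOR B = 0 XOR 1 = 1
s1 = NOT s0 = NOT 1 = 0
s2 = C OR D = 0 OR 0 = 0
s3 = A XOR s1 = 0 XOR 0 = 0
s4 = s3 OR s2 = 0 OR 0 = 0
So s3 = 0 and s4 = 0.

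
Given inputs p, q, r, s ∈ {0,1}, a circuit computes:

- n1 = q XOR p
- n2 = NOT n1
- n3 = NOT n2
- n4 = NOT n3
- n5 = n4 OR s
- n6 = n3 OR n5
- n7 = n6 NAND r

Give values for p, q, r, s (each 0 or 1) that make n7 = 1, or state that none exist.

n7 = n6 NAND r must be 1, so at least one of n6, r is 0.
Check with p=0 q=0 r=0 s=1:
n1 = q XOR p = 0 XOR 0 = 0
n2 = NOT n1 = NOT 0 = 1
n3 = NOT n2 = NOT 1 = 0
n4 = NOT n3 = NOT 0 = 1
n5 = n4 OR s = 1 OR 1 = 1
n6 = n3 OR n5 = 0 OR 1 = 1
n7 = n6 NAND r = 1 NAND 0 = 1
So n7 = 1 as required.

p=0 q=0 r=0 s=1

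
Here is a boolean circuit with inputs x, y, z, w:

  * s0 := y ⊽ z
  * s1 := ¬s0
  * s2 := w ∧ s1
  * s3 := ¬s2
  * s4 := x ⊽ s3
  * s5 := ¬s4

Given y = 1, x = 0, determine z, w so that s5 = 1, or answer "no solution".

z=0, w=0

s5 = ¬s4 must be 1, so s4 = 0.
s4 = x ⊽ s3 must be 0, so at least one of x, s3 is 1.
Check with y = 1, x = 0 and z=0, w=0:
s0 = y ⊽ z = 1 ⊽ 0 = 0
s1 = ¬s0 = ¬0 = 1
s2 = w ∧ s1 = 0 ∧ 1 = 0
s3 = ¬s2 = ¬0 = 1
s4 = x ⊽ s3 = 0 ⊽ 1 = 0
s5 = ¬s4 = ¬0 = 1
So s5 = 1.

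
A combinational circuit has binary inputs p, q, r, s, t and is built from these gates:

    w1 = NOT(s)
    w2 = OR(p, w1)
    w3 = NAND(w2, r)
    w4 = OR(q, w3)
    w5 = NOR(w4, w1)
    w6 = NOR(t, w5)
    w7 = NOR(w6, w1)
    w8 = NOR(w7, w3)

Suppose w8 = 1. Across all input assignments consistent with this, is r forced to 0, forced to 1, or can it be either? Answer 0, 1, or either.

1

w8 = NOR(w7, w3) must be 1, so both w7 = 0 and w3 = 0.
w7 = NOR(w6, w1) must be 0, so at least one of w6, w1 is 1.
w3 = NAND(w2, r) must be 0, so both w2 = 1 and r = 1.
Every assignment with w8 = 1 has r = 1; there are 9 such assignment(s).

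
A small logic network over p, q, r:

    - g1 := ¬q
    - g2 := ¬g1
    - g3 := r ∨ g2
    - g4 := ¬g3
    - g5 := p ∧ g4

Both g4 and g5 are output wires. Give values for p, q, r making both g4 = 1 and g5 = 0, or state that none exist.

Check with p=0, q=0, r=0:
g1 = ¬q = ¬0 = 1
g2 = ¬g1 = ¬1 = 0
g3 = r ∨ g2 = 0 ∨ 0 = 0
g4 = ¬g3 = ¬0 = 1
g5 = p ∧ g4 = 0 ∧ 1 = 0
So g4 = 1 and g5 = 0.

p=0, q=0, r=0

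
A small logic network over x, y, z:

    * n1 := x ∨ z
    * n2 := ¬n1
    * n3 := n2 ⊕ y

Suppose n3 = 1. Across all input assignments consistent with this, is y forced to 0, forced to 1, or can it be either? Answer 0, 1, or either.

either

Both values of y occur among assignments with n3 = 1:
  y=0: x=0, y=0, z=0
  y=1: x=0, y=1, z=1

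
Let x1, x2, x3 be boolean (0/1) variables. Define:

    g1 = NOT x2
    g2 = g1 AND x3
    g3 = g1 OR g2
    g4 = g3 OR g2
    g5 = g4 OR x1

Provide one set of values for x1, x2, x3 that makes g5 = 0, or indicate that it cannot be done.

g5 = g4 OR x1 must be 0, so both g4 = 0 and x1 = 0.
Check with x1=0, x2=1, x3=0:
g1 = NOT x2 = NOT 1 = 0
g2 = g1 AND x3 = 0 AND 0 = 0
g3 = g1 OR g2 = 0 OR 0 = 0
g4 = g3 OR g2 = 0 OR 0 = 0
g5 = g4 OR x1 = 0 OR 0 = 0
So g5 = 0 as required.

x1=0, x2=1, x3=0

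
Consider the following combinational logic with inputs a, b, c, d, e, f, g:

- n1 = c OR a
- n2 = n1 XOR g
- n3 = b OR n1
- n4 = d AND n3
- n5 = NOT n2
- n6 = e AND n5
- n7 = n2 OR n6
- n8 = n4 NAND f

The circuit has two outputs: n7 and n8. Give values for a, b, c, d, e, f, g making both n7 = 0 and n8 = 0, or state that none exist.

a=1, b=0, c=0, d=1, e=0, f=1, g=1

Check with a=1, b=0, c=0, d=1, e=0, f=1, g=1:
n1 = c OR a = 0 OR 1 = 1
n2 = n1 XOR g = 1 XOR 1 = 0
n3 = b OR n1 = 0 OR 1 = 1
n4 = d AND n3 = 1 AND 1 = 1
n5 = NOT n2 = NOT 0 = 1
n6 = e AND n5 = 0 AND 1 = 0
n7 = n2 OR n6 = 0 OR 0 = 0
n8 = n4 NAND f = 1 NAND 1 = 0
So n7 = 0 and n8 = 0.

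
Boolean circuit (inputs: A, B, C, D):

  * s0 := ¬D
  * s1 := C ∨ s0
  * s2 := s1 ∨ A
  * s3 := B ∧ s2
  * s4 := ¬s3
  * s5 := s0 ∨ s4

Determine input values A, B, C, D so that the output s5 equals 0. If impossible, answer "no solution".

A=0, B=1, C=1, D=1

s5 = s0 ∨ s4 must be 0, so both s0 = 0 and s4 = 0.
Check with A=0, B=1, C=1, D=1:
s0 = ¬D = ¬1 = 0
s1 = C ∨ s0 = 1 ∨ 0 = 1
s2 = s1 ∨ A = 1 ∨ 0 = 1
s3 = B ∧ s2 = 1 ∧ 1 = 1
s4 = ¬s3 = ¬1 = 0
s5 = s0 ∨ s4 = 0 ∨ 0 = 0
So s5 = 0 as required.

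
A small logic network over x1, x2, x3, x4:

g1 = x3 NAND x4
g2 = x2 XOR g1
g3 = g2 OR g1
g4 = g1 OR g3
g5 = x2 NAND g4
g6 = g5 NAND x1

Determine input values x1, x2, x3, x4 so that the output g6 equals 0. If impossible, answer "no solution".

g6 = g5 NAND x1 must be 0, so both g5 = 1 and x1 = 1.
g5 = x2 NAND g4 must be 1, so at least one of x2, g4 is 0.
Check with x1=1 x2=0 x3=1 x4=0:
g1 = x3 NAND x4 = 1 NAND 0 = 1
g2 = x2 XOR g1 = 0 XOR 1 = 1
g3 = g2 OR g1 = 1 OR 1 = 1
g4 = g1 OR g3 = 1 OR 1 = 1
g5 = x2 NAND g4 = 0 NAND 1 = 1
g6 = g5 NAND x1 = 1 NAND 1 = 0
So g6 = 0 as required.

x1=1 x2=0 x3=1 x4=0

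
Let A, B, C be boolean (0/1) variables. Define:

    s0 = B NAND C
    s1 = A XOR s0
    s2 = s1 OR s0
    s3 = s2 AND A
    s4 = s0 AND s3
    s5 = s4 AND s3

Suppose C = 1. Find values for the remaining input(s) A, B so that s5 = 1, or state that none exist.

A=1, B=0

Check with C = 1 and A=1, B=0:
s0 = B NAND C = 0 NAND 1 = 1
s1 = A XOR s0 = 1 XOR 1 = 0
s2 = s1 OR s0 = 0 OR 1 = 1
s3 = s2 AND A = 1 AND 1 = 1
s4 = s0 AND s3 = 1 AND 1 = 1
s5 = s4 AND s3 = 1 AND 1 = 1
So s5 = 1.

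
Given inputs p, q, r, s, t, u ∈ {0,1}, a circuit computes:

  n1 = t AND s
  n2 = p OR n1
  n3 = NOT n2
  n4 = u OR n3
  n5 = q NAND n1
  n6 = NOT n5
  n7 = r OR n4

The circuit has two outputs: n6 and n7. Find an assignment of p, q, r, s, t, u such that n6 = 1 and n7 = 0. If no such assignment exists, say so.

p=1, q=1, r=0, s=1, t=1, u=0

Check with p=1, q=1, r=0, s=1, t=1, u=0:
n1 = t AND s = 1 AND 1 = 1
n2 = p OR n1 = 1 OR 1 = 1
n3 = NOT n2 = NOT 1 = 0
n4 = u OR n3 = 0 OR 0 = 0
n5 = q NAND n1 = 1 NAND 1 = 0
n6 = NOT n5 = NOT 0 = 1
n7 = r OR n4 = 0 OR 0 = 0
So n6 = 1 and n7 = 0.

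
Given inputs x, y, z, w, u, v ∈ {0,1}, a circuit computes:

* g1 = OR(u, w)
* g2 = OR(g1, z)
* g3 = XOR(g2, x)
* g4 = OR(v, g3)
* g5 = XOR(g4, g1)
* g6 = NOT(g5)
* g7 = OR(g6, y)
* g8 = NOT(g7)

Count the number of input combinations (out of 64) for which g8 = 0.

g8 = NOT(g7) must be 0, so g7 = 1.
g7 = OR(g6, y) must be 1, so at least one of g6, y is 1.
Enumerating the 64 input combinations, 52 give g8 = 0 and 12 give g8 = 1.

52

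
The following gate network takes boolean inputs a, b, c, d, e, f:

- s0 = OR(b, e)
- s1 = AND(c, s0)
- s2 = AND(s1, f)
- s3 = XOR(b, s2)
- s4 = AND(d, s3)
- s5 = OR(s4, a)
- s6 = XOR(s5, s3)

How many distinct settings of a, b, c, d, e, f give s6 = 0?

39

s6 = XOR(s5, s3) must be 0, so s5 and s3 are equal.
Enumerating the 64 input combinations, 39 give s6 = 0 and 25 give s6 = 1.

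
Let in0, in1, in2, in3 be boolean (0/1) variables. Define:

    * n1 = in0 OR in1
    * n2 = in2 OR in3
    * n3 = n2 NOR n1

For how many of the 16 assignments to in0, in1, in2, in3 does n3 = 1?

n3 = n2 NOR n1 must be 1, so both n2 = 0 and n1 = 0.
n2 = in2 OR in3 must be 0, so both in2 = 0 and in3 = 0.
Satisfying assignments:
  in0=0, in1=0, in2=0, in3=0

1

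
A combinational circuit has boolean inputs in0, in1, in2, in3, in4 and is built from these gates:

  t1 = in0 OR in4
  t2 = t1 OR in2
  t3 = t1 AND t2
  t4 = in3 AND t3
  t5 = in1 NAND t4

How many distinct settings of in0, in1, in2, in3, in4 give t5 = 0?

6

t5 = in1 NAND t4 must be 0, so both in1 = 1 and t4 = 1.
t4 = in3 AND t3 must be 1, so both in3 = 1 and t3 = 1.
Enumerating the 32 input combinations, 6 give t5 = 0 and 26 give t5 = 1.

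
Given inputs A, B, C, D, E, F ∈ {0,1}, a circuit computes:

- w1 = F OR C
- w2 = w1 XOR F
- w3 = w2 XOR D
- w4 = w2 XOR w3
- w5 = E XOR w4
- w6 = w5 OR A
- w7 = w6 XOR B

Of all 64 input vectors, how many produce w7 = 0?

32

w7 = w6 XOR B must be 0, so w6 and B are equal.
Enumerating the 64 input combinations, 32 give w7 = 0 and 32 give w7 = 1.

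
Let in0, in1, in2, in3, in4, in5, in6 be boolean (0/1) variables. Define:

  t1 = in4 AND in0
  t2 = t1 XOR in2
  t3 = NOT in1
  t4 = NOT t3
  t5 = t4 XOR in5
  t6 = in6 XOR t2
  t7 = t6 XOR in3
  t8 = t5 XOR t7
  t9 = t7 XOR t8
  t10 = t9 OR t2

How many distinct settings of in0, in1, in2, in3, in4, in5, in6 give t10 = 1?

t10 = t9 OR t2 must be 1, so at least one of t9, t2 is 1.
Enumerating the 128 input combinations, 96 give t10 = 1 and 32 give t10 = 0.

96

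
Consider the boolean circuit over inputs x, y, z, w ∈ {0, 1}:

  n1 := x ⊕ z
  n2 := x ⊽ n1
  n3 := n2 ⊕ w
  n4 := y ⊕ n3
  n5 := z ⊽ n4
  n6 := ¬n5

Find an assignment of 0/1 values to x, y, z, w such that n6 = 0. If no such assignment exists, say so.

n6 = ¬n5 must be 0, so n5 = 1.
n5 = z ⊽ n4 must be 1, so both z = 0 and n4 = 0.
n4 = y ⊕ n3 must be 0, so y and n3 are equal.
Check with x=1, y=0, z=0, w=0:
n1 = x ⊕ z = 1 ⊕ 0 = 1
n2 = x ⊽ n1 = 1 ⊽ 1 = 0
n3 = n2 ⊕ w = 0 ⊕ 0 = 0
n4 = y ⊕ n3 = 0 ⊕ 0 = 0
n5 = z ⊽ n4 = 0 ⊽ 0 = 1
n6 = ¬n5 = ¬1 = 0
So n6 = 0 as required.

x=1, y=0, z=0, w=0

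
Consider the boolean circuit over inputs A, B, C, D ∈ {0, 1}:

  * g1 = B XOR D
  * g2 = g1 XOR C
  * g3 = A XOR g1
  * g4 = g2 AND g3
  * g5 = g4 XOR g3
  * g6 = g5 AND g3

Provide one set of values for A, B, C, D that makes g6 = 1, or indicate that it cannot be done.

Check with A=1, B=0, C=0, D=0:
g1 = B XOR D = 0 XOR 0 = 0
g2 = g1 XOR C = 0 XOR 0 = 0
g3 = A XOR g1 = 1 XOR 0 = 1
g4 = g2 AND g3 = 0 AND 1 = 0
g5 = g4 XOR g3 = 0 XOR 1 = 1
g6 = g5 AND g3 = 1 AND 1 = 1
So g6 = 1 as required.

A=1, B=0, C=0, D=0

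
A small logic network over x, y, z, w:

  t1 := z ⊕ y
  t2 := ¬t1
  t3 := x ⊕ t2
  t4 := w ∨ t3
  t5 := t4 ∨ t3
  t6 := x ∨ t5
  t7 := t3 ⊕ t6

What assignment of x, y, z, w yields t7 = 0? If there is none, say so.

t7 = t3 ⊕ t6 must be 0, so t3 and t6 are equal.
Check with x=1, y=1, z=0, w=0:
t1 = z ⊕ y = 0 ⊕ 1 = 1
t2 = ¬t1 = ¬1 = 0
t3 = x ⊕ t2 = 1 ⊕ 0 = 1
t4 = w ∨ t3 = 0 ∨ 1 = 1
t5 = t4 ∨ t3 = 1 ∨ 1 = 1
t6 = x ∨ t5 = 1 ∨ 1 = 1
t7 = t3 ⊕ t6 = 1 ⊕ 1 = 0
So t7 = 0 as required.

x=1, y=1, z=0, w=0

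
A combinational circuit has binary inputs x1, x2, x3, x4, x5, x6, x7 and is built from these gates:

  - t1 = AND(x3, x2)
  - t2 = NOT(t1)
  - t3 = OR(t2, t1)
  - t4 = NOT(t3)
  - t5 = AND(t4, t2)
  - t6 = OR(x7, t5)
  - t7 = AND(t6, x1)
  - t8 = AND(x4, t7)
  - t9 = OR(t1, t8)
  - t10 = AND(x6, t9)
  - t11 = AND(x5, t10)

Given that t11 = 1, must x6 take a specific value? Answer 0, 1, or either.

t11 = AND(x5, t10) must be 1, so both x5 = 1 and t10 = 1.
Every assignment with t11 = 1 has x6 = 1; there are 11 such assignment(s).

1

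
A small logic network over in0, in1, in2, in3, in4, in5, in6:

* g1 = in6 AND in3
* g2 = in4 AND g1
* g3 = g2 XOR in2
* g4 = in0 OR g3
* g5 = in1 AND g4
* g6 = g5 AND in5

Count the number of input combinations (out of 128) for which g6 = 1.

24

g6 = g5 AND in5 must be 1, so both g5 = 1 and in5 = 1.
g5 = in1 AND g4 must be 1, so both in1 = 1 and g4 = 1.
Enumerating the 128 input combinations, 24 give g6 = 1 and 104 give g6 = 0.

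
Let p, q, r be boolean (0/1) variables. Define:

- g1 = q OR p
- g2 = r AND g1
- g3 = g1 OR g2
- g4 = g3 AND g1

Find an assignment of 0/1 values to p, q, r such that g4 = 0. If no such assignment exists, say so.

p=0, q=0, r=1

Check with p=0, q=0, r=1:
g1 = q OR p = 0 OR 0 = 0
g2 = r AND g1 = 1 AND 0 = 0
g3 = g1 OR g2 = 0 OR 0 = 0
g4 = g3 AND g1 = 0 AND 0 = 0
So g4 = 0 as required.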